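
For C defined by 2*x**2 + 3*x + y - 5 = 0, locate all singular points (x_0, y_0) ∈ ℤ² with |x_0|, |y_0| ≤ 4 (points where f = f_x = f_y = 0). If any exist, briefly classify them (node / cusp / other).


No singular points in the scanned grid; C is smooth there.

Compute partial derivatives:
  f_x = 4*x + 3.
  f_y = 1.
f_y = 1 is a nonzero constant, so f_y never vanishes: no point (x, y) can satisfy f = f_x = f_y = 0. In particular no (x, y) ∈ {−4, ..., 4}² is singular; the curve is smooth.


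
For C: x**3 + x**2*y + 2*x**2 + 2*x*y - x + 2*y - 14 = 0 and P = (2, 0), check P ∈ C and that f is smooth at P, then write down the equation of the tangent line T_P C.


Tangent line at P: 19*x + 10*y - 38 = 0.

Step 1: f(2, 0) = 0, so P lies on C.
Step 2: partial derivatives
  f_x(x, y) = 3*x**2 + 2*x*y + 4*x + 2*y - 1, f_y(x, y) = x**2 + 2*x + 2.
  f_x(P) = 19, f_y(P) = 10 (gradient nonzero, so P is smooth).
Step 3: tangent line at P: 19·(x − 2) + 10·(y − 0) = 0.
Expanding: 19*x + 10*y - 38 = 0.


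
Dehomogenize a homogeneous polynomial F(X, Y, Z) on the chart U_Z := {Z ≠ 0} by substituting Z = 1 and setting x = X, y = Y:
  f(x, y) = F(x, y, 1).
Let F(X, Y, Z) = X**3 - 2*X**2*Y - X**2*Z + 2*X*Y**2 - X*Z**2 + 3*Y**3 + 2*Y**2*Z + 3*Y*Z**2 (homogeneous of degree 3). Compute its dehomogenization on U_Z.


f(x, y) = x**3 - 2*x**2*y - x**2 + 2*x*y**2 - x + 3*y**3 + 2*y**2 + 3*y

On U_Z we set Z = 1. Each monomial c·X^i·Y^j·Z^k in F becomes c·x^i·y^j·1^k = c·x^i·y^j.
Substituting Z = 1: F(X, Y, 1) = x**3 - 2*x**2*y - x**2 + 2*x*y**2 - x + 3*y**3 + 2*y**2 + 3*y.
Note: deg(f) ≤ deg(F) = 3; strict inequality happens when F is divisible by Z (lost terms).


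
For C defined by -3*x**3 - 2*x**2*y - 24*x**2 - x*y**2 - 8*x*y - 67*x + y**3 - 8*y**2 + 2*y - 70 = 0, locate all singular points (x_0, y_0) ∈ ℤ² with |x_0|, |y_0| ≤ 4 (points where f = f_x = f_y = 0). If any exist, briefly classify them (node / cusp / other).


Singular points: {(-3, 2)}; classification: node.

Compute partial derivatives:
  f_x = -9*x**2 - 4*x*y - 48*x - y**2 - 8*y - 67.
  f_y = -2*x**2 - 2*x*y - 8*x + 3*y**2 - 16*y + 2.
Scan x_0 ∈ {−4, ..., 4}. For each x_0, f_y(x_0, y) is a polynomial in y; find its integer roots y ∈ {−4, ..., 4}, then test f_x and f at those candidates.
  x = -4: f_y(-4, y) = 3*y**2 - 8*y + 2; no integer root y with |y| ≤ 4.
  x = -3: f_y(-3, y) = 3*y**2 - 10*y + 8; vanishes at y ∈ {2}. (-3, 2): f_x = 0, f = 0 — SINGULAR.
  x = -2: f_y(-2, y) = 3*y**2 - 12*y + 10; no integer root y with |y| ≤ 4.
  x = -1: f_y(-1, y) = 3*y**2 - 14*y + 8; vanishes at y ∈ {4}. (-1, 4): f_x = -60 ≠ 0.
  x = 0: f_y(0, y) = 3*y**2 - 16*y + 2; no integer root y with |y| ≤ 4.
  x = 1: f_y(1, y) = 3*y**2 - 18*y - 8; no integer root y with |y| ≤ 4.
  x = 2: f_y(2, y) = 3*y**2 - 20*y - 22; no integer root y with |y| ≤ 4.
  x = 3: f_y(3, y) = 3*y**2 - 22*y - 40; no integer root y with |y| ≤ 4.
  x = 4: f_y(4, y) = 3*y**2 - 24*y - 62; no integer root y with |y| ≤ 4.
Only singular point on the grid: (-3, 2).
Classify: substitute x = -3 + u, y = 2 + v and expand: f = -3*u**3 - 2*u**2*v - u**2 - u*v**2 + v**3 + v**2.
No constant or linear terms (consistent with a singular point). Quadratic part: -u**2 + v**2. Cubic part: -3*u**3 - 2*u**2*v - u*v**2 + v**3.
The quadratic part v**2 - u**2 = (v − u)(v + u) splits into two distinct linear factors, so there are two distinct tangent lines y − 2 = ±(x − -3) — this is a node (ordinary double point).
Classification: node.


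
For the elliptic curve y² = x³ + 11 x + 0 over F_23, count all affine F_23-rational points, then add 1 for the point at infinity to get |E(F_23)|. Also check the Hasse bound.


Affine points = {(0, 0), (1, 9), (1, 14), (4, 4), (4, 19), (6, 11), (6, 12), (7, 11), (7, 12), (8, 5), (8, 18), (9, 0), (10, 11), (10, 12), (11, 7), (11, 16), (14, 0), (18, 2), (18, 21), (20, 3), (20, 20), (21, 4), (21, 19)}; affine count = 23; |E(F_23)| = 24.

Discriminant check: Δ ∝ 4a³ + 27b² = 4·11³ + 27·0² = 4·1331 + 27·0 ≡ 11 (mod 23). Nonzero ⇒ E is nonsingular.
For each x ∈ F_23, compute rhs = x³ + 11·x + 0 mod 23, then count y ∈ F_23 with y² ≡ rhs.
  x = 0: rhs = 0, matching y values: 0 (1 points).
  x = 1: rhs = 12, matching y values: 9, 14 (2 points).
  x = 2: rhs = 7, matching y values: none (0 points).
  x = 3: rhs = 14, matching y values: none (0 points).
  x = 4: rhs = 16, matching y values: 4, 19 (2 points).
  x = 5: rhs = 19, matching y values: none (0 points).
  x = 6: rhs = 6, matching y values: 11, 12 (2 points).
  x = 7: rhs = 6, matching y values: 11, 12 (2 points).
  x = 8: rhs = 2, matching y values: 5, 18 (2 points).
  x = 9: rhs = 0, matching y values: 0 (1 points).
  x = 10: rhs = 6, matching y values: 11, 12 (2 points).
  x = 11: rhs = 3, matching y values: 7, 16 (2 points).
  x = 12: rhs = 20, matching y values: none (0 points).
  x = 13: rhs = 17, matching y values: none (0 points).
  x = 14: rhs = 0, matching y values: 0 (1 points).
  x = 15: rhs = 21, matching y values: none (0 points).
  x = 16: rhs = 17, matching y values: none (0 points).
  x = 17: rhs = 17, matching y values: none (0 points).
  x = 18: rhs = 4, matching y values: 2, 21 (2 points).
  x = 19: rhs = 7, matching y values: none (0 points).
  x = 20: rhs = 9, matching y values: 3, 20 (2 points).
  x = 21: rhs = 16, matching y values: 4, 19 (2 points).
  x = 22: rhs = 11, matching y values: none (0 points).
Total affine count: 23.
Full point count |E(F_23)| = 23 + 1 = 24.
Hasse bound: |24 − (23+1)| = |0| = 0 ≤ 2√23 ≈ 9.5917 ✓.


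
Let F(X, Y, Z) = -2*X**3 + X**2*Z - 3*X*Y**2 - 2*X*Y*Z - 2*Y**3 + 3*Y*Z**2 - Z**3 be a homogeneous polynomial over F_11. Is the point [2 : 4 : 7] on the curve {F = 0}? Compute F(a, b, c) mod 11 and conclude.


F(2,4,7) ≡ 9 (mod 11); P is NOT on the curve.

Evaluate F(2, 4, 7) term-by-term (mod 11).
  -2*X**3 ↦ -2·8·1·1 = -16
  X**2*Z ↦ 1·4·1·7 = 28
  -3*X*Y**2 ↦ -3·2·16·1 = -96
  -2*X*Y*Z ↦ -2·2·4·7 = -112
  -2*Y**3 ↦ -2·1·64·1 = -128
  3*Y*Z**2 ↦ 3·1·4·49 = 588
  -Z**3 ↦ -1·1·1·343 = -343
Sum: F(2, 4, 7) = (-16) + (28) + (-96) + (-112) + (-128) + (588) + (-343) = -79.
Reducing mod 11: -79 ≡ 9 (mod 11).
Since F(a, b, c) ≡ 9 ≠ 0 (mod 11), P does NOT lie on the curve.


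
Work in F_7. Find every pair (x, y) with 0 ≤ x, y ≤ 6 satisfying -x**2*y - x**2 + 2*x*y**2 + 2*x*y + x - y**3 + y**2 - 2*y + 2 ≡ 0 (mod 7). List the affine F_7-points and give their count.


Affine F_7-points: {(0, 1), (1, 6), (2, 0), (3, 5), (4, 3), (6, 0), (6, 1), (6, 5)}; count = 8.

For each of the 49 pairs (x, y) ∈ F_7², evaluate f(x, y) mod 7. Record the zeros.
  x = 0: [0↦2, 1↦0, 2↦1, 3↦6, 4↦2, 5↦4, 6↦6]  zeros at y ∈ {1}
  x = 1: [0↦2, 1↦3, 2↦4, 3↦6, 4↦3, 5↦3, 6↦0]  zeros at y ∈ {6}
  x = 2: [0↦0, 1↦2, 2↦1, 3↦5, 4↦1, 5↦4, 6↦1]  zeros at y ∈ {0}
  x = 3: [0↦3, 1↦4, 2↦6, 3↦3, 4↦3, 5↦0, 6↦2]  zeros at y ∈ {5}
  x = 4: [0↦4, 1↦2, 2↦5, 3↦0, 4↦2, 5↦5, 6↦3]  zeros at y ∈ {3}
  x = 5: [0↦3, 1↦3, 2↦5, 3↦3, 4↦5, 5↦5, 6↦4]  zeros at y ∈ ∅
  x = 6: [0↦0, 1↦0, 2↦6, 3↦5, 4↦5, 5↦0, 6↦5]  zeros at y ∈ {0, 1, 5}
Collecting zeros: affine points = {(0, 1), (1, 6), (2, 0), (3, 5), (4, 3), (6, 0), (6, 1), (6, 5)}.
Total count |C(F_7)_aff| = 8.


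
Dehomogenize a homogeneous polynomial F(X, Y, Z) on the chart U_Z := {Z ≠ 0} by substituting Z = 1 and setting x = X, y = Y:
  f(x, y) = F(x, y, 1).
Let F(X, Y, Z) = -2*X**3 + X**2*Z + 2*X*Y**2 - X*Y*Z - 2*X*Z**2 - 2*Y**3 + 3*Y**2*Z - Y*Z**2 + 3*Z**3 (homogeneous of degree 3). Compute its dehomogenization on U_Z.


f(x, y) = -2*x**3 + x**2 + 2*x*y**2 - x*y - 2*x - 2*y**3 + 3*y**2 - y + 3

On U_Z we set Z = 1. Each monomial c·X^i·Y^j·Z^k in F becomes c·x^i·y^j·1^k = c·x^i·y^j.
Substituting Z = 1: F(X, Y, 1) = -2*x**3 + x**2 + 2*x*y**2 - x*y - 2*x - 2*y**3 + 3*y**2 - y + 3.
Note: deg(f) ≤ deg(F) = 3; strict inequality happens when F is divisible by Z (lost terms).


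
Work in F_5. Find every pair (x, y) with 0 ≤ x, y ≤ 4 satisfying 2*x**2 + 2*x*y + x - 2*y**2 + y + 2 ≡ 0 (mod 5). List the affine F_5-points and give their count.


Affine F_5-points: {(1, 0), (1, 4), (2, 1), (2, 4), (4, 1)}; count = 5.

For each of the 25 pairs (x, y) ∈ F_5², evaluate f(x, y) mod 5. Record the zeros.
  x = 0: [0↦2, 1↦1, 2↦1, 3↦2, 4↦4]  zeros at y ∈ ∅
  x = 1: [0↦0, 1↦1, 2↦3, 3↦1, 4↦0]  zeros at y ∈ {0, 4}
  x = 2: [0↦2, 1↦0, 2↦4, 3↦4, 4↦0]  zeros at y ∈ {1, 4}
  x = 3: [0↦3, 1↦3, 2↦4, 3↦1, 4↦4]  zeros at y ∈ ∅
  x = 4: [0↦3, 1↦0, 2↦3, 3↦2, 4↦2]  zeros at y ∈ {1}
Collecting zeros: affine points = {(1, 0), (1, 4), (2, 1), (2, 4), (4, 1)}.
Total count |C(F_5)_aff| = 5.


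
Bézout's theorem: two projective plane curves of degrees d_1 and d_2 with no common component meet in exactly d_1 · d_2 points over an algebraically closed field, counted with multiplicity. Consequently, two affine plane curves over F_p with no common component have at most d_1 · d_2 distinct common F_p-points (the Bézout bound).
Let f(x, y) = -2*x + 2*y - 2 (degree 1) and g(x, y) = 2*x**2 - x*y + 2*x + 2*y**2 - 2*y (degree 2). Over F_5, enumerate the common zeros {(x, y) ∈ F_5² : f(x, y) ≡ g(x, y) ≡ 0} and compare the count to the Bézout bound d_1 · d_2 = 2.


Common zeros: {(0, 1), (4, 0)}; count = 2; Bézout bound = 2.

deg(f) = 1, deg(g) = 2, so Bézout bound = 2.
Scan x ∈ F_5. For each x, list the y ∈ F_5 with f(x, y) ≡ 0 and those with g(x, y) ≡ 0 (mod 5); the common zeros in that column are the intersection.
  x = 0: f ≡ 0 at y ∈ {1}; g ≡ 0 at y ∈ {0, 1}; common: {1}.
  x = 1: f ≡ 0 at y ∈ {2}; g ≡ 0 at y ∈ ∅; common: ∅.
  x = 2: f ≡ 0 at y ∈ {3}; g ≡ 0 at y ∈ {1}; common: ∅.
  x = 3: f ≡ 0 at y ∈ {4}; g ≡ 0 at y ∈ ∅; common: ∅.
  x = 4: f ≡ 0 at y ∈ {0}; g ≡ 0 at y ∈ {0, 3}; common: {0}.
Collecting: common zeros = {(0, 1), (4, 0)}, so the count is 2.
Comparison with the Bézout bound: 2 ≤ 2 = deg(f)·deg(g), as expected for curves with no common component (the bound is attained).


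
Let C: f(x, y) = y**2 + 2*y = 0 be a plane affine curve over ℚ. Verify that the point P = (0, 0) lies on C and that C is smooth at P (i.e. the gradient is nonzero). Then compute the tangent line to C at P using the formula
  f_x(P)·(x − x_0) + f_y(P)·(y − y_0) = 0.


Tangent line at P: 2*y = 0.

Step 1: f(0, 0) = 0, so P lies on C.
Step 2: partial derivatives
  f_x(x, y) = 0, f_y(x, y) = 2*y + 2.
  f_x(P) = 0, f_y(P) = 2 (gradient nonzero, so P is smooth).
Step 3: tangent line at P: 0·(x − 0) + 2·(y − 0) = 0.
Expanding: 2*y = 0.


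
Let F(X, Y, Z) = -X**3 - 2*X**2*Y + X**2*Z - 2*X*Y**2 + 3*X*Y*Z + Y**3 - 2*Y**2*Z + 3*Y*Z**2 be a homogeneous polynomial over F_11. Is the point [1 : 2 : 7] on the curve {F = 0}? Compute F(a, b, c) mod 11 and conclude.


F(1,2,7) ≡ 7 (mod 11); P is NOT on the curve.

Evaluate F(1, 2, 7) term-by-term (mod 11).
  -X**3 ↦ -1·1·1·1 = -1
  -2*X**2*Y ↦ -2·1·2·1 = -4
  X**2*Z ↦ 1·1·1·7 = 7
  -2*X*Y**2 ↦ -2·1·4·1 = -8
  3*X*Y*Z ↦ 3·1·2·7 = 42
  Y**3 ↦ 1·1·8·1 = 8
  -2*Y**2*Z ↦ -2·1·4·7 = -56
  3*Y*Z**2 ↦ 3·1·2·49 = 294
Sum: F(1, 2, 7) = (-1) + (-4) + (7) + (-8) + (42) + (8) + (-56) + (294) = 282.
Reducing mod 11: 282 ≡ 7 (mod 11).
Since F(a, b, c) ≡ 7 ≠ 0 (mod 11), P does NOT lie on the curve.


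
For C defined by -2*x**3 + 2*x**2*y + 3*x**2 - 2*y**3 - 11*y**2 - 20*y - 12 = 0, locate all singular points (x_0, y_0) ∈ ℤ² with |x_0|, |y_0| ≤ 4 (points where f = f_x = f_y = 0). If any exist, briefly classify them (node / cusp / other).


Singular points: {(0, -2)}; classification: node.

Compute partial derivatives:
  f_x = -6*x**2 + 4*x*y + 6*x.
  f_y = 2*x**2 - 6*y**2 - 22*y - 20.
Scan x_0 ∈ {−4, ..., 4}. For each x_0, f_y(x_0, y) is a polynomial in y; find its integer roots y ∈ {−4, ..., 4}, then test f_x and f at those candidates.
  x = -4: f_y(-4, y) = -6*y**2 - 22*y + 12; no integer root y with |y| ≤ 4.
  x = -3: f_y(-3, y) = -6*y**2 - 22*y - 2; no integer root y with |y| ≤ 4.
  x = -2: f_y(-2, y) = -6*y**2 - 22*y - 12; vanishes at y ∈ {-3}. (-2, -3): f_x = -12 ≠ 0.
  x = -1: f_y(-1, y) = -6*y**2 - 22*y - 18; no integer root y with |y| ≤ 4.
  x = 0: f_y(0, y) = -6*y**2 - 22*y - 20; vanishes at y ∈ {-2}. (0, -2): f_x = 0, f = 0 — SINGULAR.
  x = 1: f_y(1, y) = -6*y**2 - 22*y - 18; no integer root y with |y| ≤ 4.
  x = 2: f_y(2, y) = -6*y**2 - 22*y - 12; vanishes at y ∈ {-3}. (2, -3): f_x = -36 ≠ 0.
  x = 3: f_y(3, y) = -6*y**2 - 22*y - 2; no integer root y with |y| ≤ 4.
  x = 4: f_y(4, y) = -6*y**2 - 22*y + 12; no integer root y with |y| ≤ 4.
Only singular point on the grid: (0, -2).
Classify: substitute x = 0 + u, y = -2 + v and expand: f = -2*u**3 + 2*u**2*v - u**2 - 2*v**3 + v**2.
No constant or linear terms (consistent with a singular point). Quadratic part: -u**2 + v**2. Cubic part: -2*u**3 + 2*u**2*v - 2*v**3.
The quadratic part v**2 - u**2 = (v − u)(v + u) splits into two distinct linear factors, so there are two distinct tangent lines y − -2 = ±(x − 0) — this is a node (ordinary double point).
Classification: node.


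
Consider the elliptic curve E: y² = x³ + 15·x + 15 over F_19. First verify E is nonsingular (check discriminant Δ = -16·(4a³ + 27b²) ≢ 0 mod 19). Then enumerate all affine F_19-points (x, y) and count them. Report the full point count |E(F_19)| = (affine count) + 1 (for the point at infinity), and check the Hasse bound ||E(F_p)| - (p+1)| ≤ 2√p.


Affine points = {(3, 7), (3, 12), (4, 5), (4, 14), (5, 5), (5, 14), (6, 6), (6, 13), (7, 8), (7, 11), (8, 1), (8, 18), (9, 9), (9, 10), (10, 5), (10, 14), (12, 2), (12, 17), (14, 9), (14, 10), (15, 9), (15, 10), (16, 0)}; affine count = 23; |E(F_19)| = 24.

Discriminant check: Δ ∝ 4a³ + 27b² = 4·15³ + 27·15² = 4·3375 + 27·225 ≡ 5 (mod 19). Nonzero ⇒ E is nonsingular.
For each x ∈ F_19, compute rhs = x³ + 15·x + 15 mod 19, then count y ∈ F_19 with y² ≡ rhs.
  x = 0: rhs = 15, matching y values: none (0 points).
  x = 1: rhs = 12, matching y values: none (0 points).
  x = 2: rhs = 15, matching y values: none (0 points).
  x = 3: rhs = 11, matching y values: 7, 12 (2 points).
  x = 4: rhs = 6, matching y values: 5, 14 (2 points).
  x = 5: rhs = 6, matching y values: 5, 14 (2 points).
  x = 6: rhs = 17, matching y values: 6, 13 (2 points).
  x = 7: rhs = 7, matching y values: 8, 11 (2 points).
  x = 8: rhs = 1, matching y values: 1, 18 (2 points).
  x = 9: rhs = 5, matching y values: 9, 10 (2 points).
  x = 10: rhs = 6, matching y values: 5, 14 (2 points).
  x = 11: rhs = 10, matching y values: none (0 points).
  x = 12: rhs = 4, matching y values: 2, 17 (2 points).
  x = 13: rhs = 13, matching y values: none (0 points).
  x = 14: rhs = 5, matching y values: 9, 10 (2 points).
  x = 15: rhs = 5, matching y values: 9, 10 (2 points).
  x = 16: rhs = 0, matching y values: 0 (1 points).
  x = 17: rhs = 15, matching y values: none (0 points).
  x = 18: rhs = 18, matching y values: none (0 points).
Total affine count: 23.
Full point count |E(F_19)| = 23 + 1 = 24.
Hasse bound: |24 − (19+1)| = |4| = 4 ≤ 2√19 ≈ 8.7178 ✓.


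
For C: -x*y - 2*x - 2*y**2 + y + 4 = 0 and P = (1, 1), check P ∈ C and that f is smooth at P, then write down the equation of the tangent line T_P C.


Tangent line at P: -3*x - 4*y + 7 = 0.

Step 1: f(1, 1) = 0, so P lies on C.
Step 2: partial derivatives
  f_x(x, y) = -y - 2, f_y(x, y) = -x - 4*y + 1.
  f_x(P) = -3, f_y(P) = -4 (gradient nonzero, so P is smooth).
Step 3: tangent line at P: -3·(x − 1) + -4·(y − 1) = 0.
Expanding: -3*x - 4*y + 7 = 0.


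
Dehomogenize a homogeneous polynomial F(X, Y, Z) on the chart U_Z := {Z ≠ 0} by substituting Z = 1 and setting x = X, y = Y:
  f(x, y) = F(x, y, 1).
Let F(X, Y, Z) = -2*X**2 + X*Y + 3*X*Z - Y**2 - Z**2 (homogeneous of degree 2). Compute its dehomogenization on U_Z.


f(x, y) = -2*x**2 + x*y + 3*x - y**2 - 1

On U_Z we set Z = 1. Each monomial c·X^i·Y^j·Z^k in F becomes c·x^i·y^j·1^k = c·x^i·y^j.
Substituting Z = 1: F(X, Y, 1) = -2*x**2 + x*y + 3*x - y**2 - 1.
Note: deg(f) ≤ deg(F) = 2; strict inequality happens when F is divisible by Z (lost terms).


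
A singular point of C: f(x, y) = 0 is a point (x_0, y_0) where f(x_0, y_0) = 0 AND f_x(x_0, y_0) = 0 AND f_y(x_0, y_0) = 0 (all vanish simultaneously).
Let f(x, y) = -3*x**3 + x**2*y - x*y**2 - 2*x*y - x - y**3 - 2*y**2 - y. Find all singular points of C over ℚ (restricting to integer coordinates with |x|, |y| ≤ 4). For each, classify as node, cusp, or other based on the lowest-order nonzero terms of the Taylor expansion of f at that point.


Singular points: {(0, -1)}; classification: node.

Compute partial derivatives:
  f_x = -9*x**2 + 2*x*y - y**2 - 2*y - 1.
  f_y = x**2 - 2*x*y - 2*x - 3*y**2 - 4*y - 1.
Scan x_0 ∈ {−4, ..., 4}. For each x_0, f_y(x_0, y) is a polynomial in y; find its integer roots y ∈ {−4, ..., 4}, then test f_x and f at those candidates.
  x = -4: f_y(-4, y) = -3*y**2 + 4*y + 23; no integer root y with |y| ≤ 4.
  x = -3: f_y(-3, y) = -3*y**2 + 2*y + 14; no integer root y with |y| ≤ 4.
  x = -2: f_y(-2, y) = 7 - 3*y**2; no integer root y with |y| ≤ 4.
  x = -1: f_y(-1, y) = -3*y**2 - 2*y + 2; no integer root y with |y| ≤ 4.
  x = 0: f_y(0, y) = -3*y**2 - 4*y - 1; vanishes at y ∈ {-1}. (0, -1): f_x = 0, f = 0 — SINGULAR.
  x = 1: f_y(1, y) = -3*y**2 - 6*y - 2; no integer root y with |y| ≤ 4.
  x = 2: f_y(2, y) = -3*y**2 - 8*y - 1; no integer root y with |y| ≤ 4.
  x = 3: f_y(3, y) = -3*y**2 - 10*y + 2; no integer root y with |y| ≤ 4.
  x = 4: f_y(4, y) = -3*y**2 - 12*y + 7; no integer root y with |y| ≤ 4.
Only singular point on the grid: (0, -1).
Classify: substitute x = 0 + u, y = -1 + v and expand: f = -3*u**3 + u**2*v - u**2 - u*v**2 - v**3 + v**2.
No constant or linear terms (consistent with a singular point). Quadratic part: -u**2 + v**2. Cubic part: -3*u**3 + u**2*v - u*v**2 - v**3.
The quadratic part v**2 - u**2 = (v − u)(v + u) splits into two distinct linear factors, so there are two distinct tangent lines y − -1 = ±(x − 0) — this is a node (ordinary double point).
Classification: node.


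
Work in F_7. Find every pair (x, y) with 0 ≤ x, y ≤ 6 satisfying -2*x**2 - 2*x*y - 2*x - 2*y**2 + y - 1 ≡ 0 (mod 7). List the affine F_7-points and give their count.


Affine F_7-points: {(0, 2), (3, 4), (4, 2), (4, 5), (6, 1), (6, 4)}; count = 6.

For each of the 49 pairs (x, y) ∈ F_7², evaluate f(x, y) mod 7. Record the zeros.
  x = 0: [0↦6, 1↦5, 2↦0, 3↦5, 4↦6, 5↦3, 6↦3]  zeros at y ∈ {2}
  x = 1: [0↦2, 1↦6, 2↦6, 3↦2, 4↦1, 5↦3, 6↦1]  zeros at y ∈ ∅
  x = 2: [0↦1, 1↦3, 2↦1, 3↦2, 4↦6, 5↦6, 6↦2]  zeros at y ∈ ∅
  x = 3: [0↦3, 1↦3, 2↦6, 3↦5, 4↦0, 5↦5, 6↦6]  zeros at y ∈ {4}
  x = 4: [0↦1, 1↦6, 2↦0, 3↦4, 4↦4, 5↦0, 6↦6]  zeros at y ∈ {2, 5}
  x = 5: [0↦2, 1↦5, 2↦4, 3↦6, 4↦4, 5↦5, 6↦2]  zeros at y ∈ ∅
  x = 6: [0↦6, 1↦0, 2↦4, 3↦4, 4↦0, 5↦6, 6↦1]  zeros at y ∈ {1, 4}
Collecting zeros: affine points = {(0, 2), (3, 4), (4, 2), (4, 5), (6, 1), (6, 4)}.
Total count |C(F_7)_aff| = 6.


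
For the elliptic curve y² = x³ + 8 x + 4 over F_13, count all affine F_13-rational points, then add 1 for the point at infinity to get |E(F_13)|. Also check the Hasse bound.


Affine points = {(0, 2), (0, 11), (1, 0), (3, 4), (3, 9), (4, 3), (4, 10), (5, 0), (7, 0), (9, 5), (9, 8)}; affine count = 11; |E(F_13)| = 12.

Discriminant check: Δ ∝ 4a³ + 27b² = 4·8³ + 27·4² = 4·512 + 27·16 ≡ 10 (mod 13). Nonzero ⇒ E is nonsingular.
For each x ∈ F_13, compute rhs = x³ + 8·x + 4 mod 13, then count y ∈ F_13 with y² ≡ rhs.
  x = 0: rhs = 4, matching y values: 2, 11 (2 points).
  x = 1: rhs = 0, matching y values: 0 (1 points).
  x = 2: rhs = 2, matching y values: none (0 points).
  x = 3: rhs = 3, matching y values: 4, 9 (2 points).
  x = 4: rhs = 9, matching y values: 3, 10 (2 points).
  x = 5: rhs = 0, matching y values: 0 (1 points).
  x = 6: rhs = 8, matching y values: none (0 points).
  x = 7: rhs = 0, matching y values: 0 (1 points).
  x = 8: rhs = 8, matching y values: none (0 points).
  x = 9: rhs = 12, matching y values: 5, 8 (2 points).
  x = 10: rhs = 5, matching y values: none (0 points).
  x = 11: rhs = 6, matching y values: none (0 points).
  x = 12: rhs = 8, matching y values: none (0 points).
Total affine count: 11.
Full point count |E(F_13)| = 11 + 1 = 12.
Hasse bound: |12 − (13+1)| = |-2| = 2 ≤ 2√13 ≈ 7.2111 ✓.


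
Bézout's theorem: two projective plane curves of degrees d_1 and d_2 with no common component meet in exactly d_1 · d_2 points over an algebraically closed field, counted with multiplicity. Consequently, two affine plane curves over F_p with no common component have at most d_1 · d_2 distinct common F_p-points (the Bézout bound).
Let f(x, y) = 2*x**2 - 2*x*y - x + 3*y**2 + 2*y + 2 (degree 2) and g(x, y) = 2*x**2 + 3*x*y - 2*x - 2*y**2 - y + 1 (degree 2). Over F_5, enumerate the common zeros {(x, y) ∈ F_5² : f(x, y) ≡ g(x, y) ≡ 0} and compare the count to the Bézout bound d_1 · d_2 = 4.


Common zeros: {(0, 3), (4, 0)}; count = 2; Bézout bound = 4.

deg(f) = 2, deg(g) = 2, so Bézout bound = 4.
Scan x ∈ F_5. For each x, list the y ∈ F_5 with f(x, y) ≡ 0 and those with g(x, y) ≡ 0 (mod 5); the common zeros in that column are the intersection.
  x = 0: f ≡ 0 at y ∈ {3}; g ≡ 0 at y ∈ {3, 4}; common: {3}.
  x = 1: f ≡ 0 at y ∈ {2, 3}; g ≡ 0 at y ∈ ∅; common: ∅.
  x = 2: f ≡ 0 at y ∈ ∅; g ≡ 0 at y ∈ {0}; common: ∅.
  x = 3: f ≡ 0 at y ∈ ∅; g ≡ 0 at y ∈ ∅; common: ∅.
  x = 4: f ≡ 0 at y ∈ {0, 2}; g ≡ 0 at y ∈ {0, 3}; common: {0}.
Collecting: common zeros = {(0, 3), (4, 0)}, so the count is 2.
Comparison with the Bézout bound: 2 ≤ 4 = deg(f)·deg(g), as expected for curves with no common component (the affine F_5-count falls short of the bound because intersections may lie at infinity, over extension fields, or carry multiplicity).


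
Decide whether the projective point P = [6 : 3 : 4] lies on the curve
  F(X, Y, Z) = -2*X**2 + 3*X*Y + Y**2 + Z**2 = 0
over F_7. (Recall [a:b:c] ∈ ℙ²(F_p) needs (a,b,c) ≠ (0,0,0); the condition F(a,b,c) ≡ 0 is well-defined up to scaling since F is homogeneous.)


F(6,3,4) ≡ 0 (mod 7); P is on the curve.

Evaluate F(6, 3, 4) term-by-term (mod 7).
  -2*X**2 ↦ -2·36·1·1 = -72
  3*X*Y ↦ 3·6·3·1 = 54
  Y**2 ↦ 1·1·9·1 = 9
  Z**2 ↦ 1·1·1·16 = 16
Sum: F(6, 3, 4) = (-72) + (54) + (9) + (16) = 7.
Reducing mod 7: 7 ≡ 0 (mod 7).
Since F(a, b, c) ≡ 0 (mod 7), P lies on the curve.


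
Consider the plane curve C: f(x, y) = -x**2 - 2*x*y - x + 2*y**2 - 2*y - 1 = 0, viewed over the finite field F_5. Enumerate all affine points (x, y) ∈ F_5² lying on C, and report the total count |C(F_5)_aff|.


Affine F_5-points: {(1, 1)}; count = 1.

For each of the 25 pairs (x, y) ∈ F_5², evaluate f(x, y) mod 5. Record the zeros.
  x = 0: [0↦4, 1↦4, 2↦3, 3↦1, 4↦3]  zeros at y ∈ ∅
  x = 1: [0↦2, 1↦0, 2↦2, 3↦3, 4↦3]  zeros at y ∈ {1}
  x = 2: [0↦3, 1↦4, 2↦4, 3↦3, 4↦1]  zeros at y ∈ ∅
  x = 3: [0↦2, 1↦1, 2↦4, 3↦1, 4↦2]  zeros at y ∈ ∅
  x = 4: [0↦4, 1↦1, 2↦2, 3↦2, 4↦1]  zeros at y ∈ ∅
Collecting zeros: affine points = {(1, 1)}.
Total count |C(F_5)_aff| = 1.


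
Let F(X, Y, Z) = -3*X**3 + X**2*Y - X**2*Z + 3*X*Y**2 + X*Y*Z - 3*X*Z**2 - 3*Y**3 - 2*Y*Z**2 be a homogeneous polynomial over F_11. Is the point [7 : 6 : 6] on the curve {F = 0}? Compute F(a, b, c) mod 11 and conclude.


F(7,6,6) ≡ 2 (mod 11); P is NOT on the curve.

Evaluate F(7, 6, 6) term-by-term (mod 11).
  -3*X**3 ↦ -3·343·1·1 = -1029
  X**2*Y ↦ 1·49·6·1 = 294
  -X**2*Z ↦ -1·49·1·6 = -294
  3*X*Y**2 ↦ 3·7·36·1 = 756
  X*Y*Z ↦ 1·7·6·6 = 252
  -3*X*Z**2 ↦ -3·7·1·36 = -756
  -3*Y**3 ↦ -3·1·216·1 = -648
  -2*Y*Z**2 ↦ -2·1·6·36 = -432
Sum: F(7, 6, 6) = (-1029) + (294) + (-294) + (756) + (252) + (-756) + (-648) + (-432) = -1857.
Reducing mod 11: -1857 ≡ 2 (mod 11).
Since F(a, b, c) ≡ 2 ≠ 0 (mod 11), P does NOT lie on the curve.


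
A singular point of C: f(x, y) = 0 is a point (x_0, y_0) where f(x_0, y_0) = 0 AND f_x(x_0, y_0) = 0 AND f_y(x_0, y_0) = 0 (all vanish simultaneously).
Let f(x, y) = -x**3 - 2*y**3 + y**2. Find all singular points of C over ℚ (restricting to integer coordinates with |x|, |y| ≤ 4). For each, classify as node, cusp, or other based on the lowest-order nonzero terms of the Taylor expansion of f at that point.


Singular points: {(0, 0)}; classification: cusp.

Compute partial derivatives:
  f_x = -3*x**2.
  f_y = -6*y**2 + 2*y.
Scan x_0 ∈ {−4, ..., 4}. For each x_0, f_y(x_0, y) is a polynomial in y; find its integer roots y ∈ {−4, ..., 4}, then test f_x and f at those candidates.
  x = -4: f_y(-4, y) = -6*y**2 + 2*y; vanishes at y ∈ {0}. (-4, 0): f_x = -48 ≠ 0.
  x = -3: f_y(-3, y) = -6*y**2 + 2*y; vanishes at y ∈ {0}. (-3, 0): f_x = -27 ≠ 0.
  x = -2: f_y(-2, y) = -6*y**2 + 2*y; vanishes at y ∈ {0}. (-2, 0): f_x = -12 ≠ 0.
  x = -1: f_y(-1, y) = -6*y**2 + 2*y; vanishes at y ∈ {0}. (-1, 0): f_x = -3 ≠ 0.
  x = 0: f_y(0, y) = -6*y**2 + 2*y; vanishes at y ∈ {0}. (0, 0): f_x = 0, f = 0 — SINGULAR.
  x = 1: f_y(1, y) = -6*y**2 + 2*y; vanishes at y ∈ {0}. (1, 0): f_x = -3 ≠ 0.
  x = 2: f_y(2, y) = -6*y**2 + 2*y; vanishes at y ∈ {0}. (2, 0): f_x = -12 ≠ 0.
  x = 3: f_y(3, y) = -6*y**2 + 2*y; vanishes at y ∈ {0}. (3, 0): f_x = -27 ≠ 0.
  x = 4: f_y(4, y) = -6*y**2 + 2*y; vanishes at y ∈ {0}. (4, 0): f_x = -48 ≠ 0.
Only singular point on the grid: (0, 0).
Classify: substitute x = 0 + u, y = 0 + v and expand: f = -u**3 - 2*v**3 + v**2.
No constant or linear terms (consistent with a singular point). Quadratic part: v**2. Cubic part: -u**3 - 2*v**3.
The quadratic part v**2 is a perfect square, so there is a single (double) tangent line v = 0, i.e. y = 0. Restricting the cubic part to that line (v = 0) leaves -u**3 ≠ 0, so f is not divisible by v and the branch is v² ≈ u**3 to lowest order — this is a cusp.
Classification: cusp.


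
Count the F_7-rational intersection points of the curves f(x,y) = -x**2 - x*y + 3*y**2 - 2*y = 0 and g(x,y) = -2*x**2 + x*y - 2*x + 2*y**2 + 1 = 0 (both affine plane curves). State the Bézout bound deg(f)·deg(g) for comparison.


Common zeros: ∅; count = 0; Bézout bound = 4.

deg(f) = 2, deg(g) = 2, so Bézout bound = 4.
Scan x ∈ F_7. For each x, list the y ∈ F_7 with f(x, y) ≡ 0 and those with g(x, y) ≡ 0 (mod 7); the common zeros in that column are the intersection.
  x = 0: f ≡ 0 at y ∈ {0, 3}; g ≡ 0 at y ∈ ∅; common: ∅.
  x = 1: f ≡ 0 at y ∈ {4}; g ≡ 0 at y ∈ {1, 2}; common: ∅.
  x = 2: f ≡ 0 at y ∈ {2, 4}; g ≡ 0 at y ∈ {1, 5}; common: ∅.
  x = 3: f ≡ 0 at y ∈ {2}; g ≡ 0 at y ∈ {4, 5}; common: ∅.
  x = 4: f ≡ 0 at y ∈ {3, 6}; g ≡ 0 at y ∈ ∅; common: ∅.
  x = 5: f ≡ 0 at y ∈ ∅; g ≡ 0 at y ∈ {4}; common: ∅.
  x = 6: f ≡ 0 at y ∈ ∅; g ≡ 0 at y ∈ {2}; common: ∅.
Collecting: common zeros = ∅, so the count is 0.
Comparison with the Bézout bound: 0 ≤ 4 = deg(f)·deg(g), as expected for curves with no common component (the affine F_7-count falls short of the bound because intersections may lie at infinity, over extension fields, or carry multiplicity).


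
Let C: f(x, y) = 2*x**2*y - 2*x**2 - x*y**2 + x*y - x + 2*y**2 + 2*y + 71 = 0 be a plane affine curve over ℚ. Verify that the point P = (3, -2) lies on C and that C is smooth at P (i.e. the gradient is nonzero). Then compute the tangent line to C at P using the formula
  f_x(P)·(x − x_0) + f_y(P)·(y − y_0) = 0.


Tangent line at P: -43*x + 27*y + 183 = 0.

Step 1: f(3, -2) = 0, so P lies on C.
Step 2: partial derivatives
  f_x(x, y) = 4*x*y - 4*x - y**2 + y - 1, f_y(x, y) = 2*x**2 - 2*x*y + x + 4*y + 2.
  f_x(P) = -43, f_y(P) = 27 (gradient nonzero, so P is smooth).
Step 3: tangent line at P: -43·(x − 3) + 27·(y − -2) = 0.
Expanding: -43*x + 27*y + 183 = 0.


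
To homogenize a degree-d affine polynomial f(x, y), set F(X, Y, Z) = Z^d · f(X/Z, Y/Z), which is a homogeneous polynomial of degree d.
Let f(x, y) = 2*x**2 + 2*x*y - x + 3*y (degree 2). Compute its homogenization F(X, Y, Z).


F(X, Y, Z) = 2*X**2 + 2*X*Y - X*Z + 3*Y*Z

deg(f) = 2.
Substitute x = X/Z, y = Y/Z into f, then multiply by Z^2.
  monomial 2·x^2·y^0 ↦ 2·X^2·Y^0·Z^0.
  monomial 2·x^1·y^1 ↦ 2·X^1·Y^1·Z^0.
  monomial -1·x^1·y^0 ↦ -1·X^1·Y^0·Z^1.
  monomial 3·x^0·y^1 ↦ 3·X^0·Y^1·Z^1.
Collecting: F(X, Y, Z) = 2*X**2 + 2*X*Y - X*Z + 3*Y*Z.


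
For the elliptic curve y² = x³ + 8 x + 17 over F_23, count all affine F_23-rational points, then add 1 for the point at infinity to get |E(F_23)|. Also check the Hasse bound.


Affine points = {(1, 7), (1, 16), (2, 8), (2, 15), (7, 5), (7, 18), (8, 8), (8, 15), (9, 6), (9, 17), (10, 4), (10, 19), (12, 1), (12, 22), (13, 8), (13, 15), (15, 4), (15, 19), (16, 3), (16, 20), (17, 11), (17, 12), (18, 6), (18, 17), (19, 6), (19, 17), (20, 9), (20, 14), (21, 4), (21, 19), (22, 10), (22, 13)}; affine count = 32; |E(F_23)| = 33.

Discriminant check: Δ ∝ 4a³ + 27b² = 4·8³ + 27·17² = 4·512 + 27·289 ≡ 7 (mod 23). Nonzero ⇒ E is nonsingular.
For each x ∈ F_23, compute rhs = x³ + 8·x + 17 mod 23, then count y ∈ F_23 with y² ≡ rhs.
  x = 0: rhs = 17, matching y values: none (0 points).
  x = 1: rhs = 3, matching y values: 7, 16 (2 points).
  x = 2: rhs = 18, matching y values: 8, 15 (2 points).
  x = 3: rhs = 22, matching y values: none (0 points).
  x = 4: rhs = 21, matching y values: none (0 points).
  x = 5: rhs = 21, matching y values: none (0 points).
  x = 6: rhs = 5, matching y values: none (0 points).
  x = 7: rhs = 2, matching y values: 5, 18 (2 points).
  x = 8: rhs = 18, matching y values: 8, 15 (2 points).
  x = 9: rhs = 13, matching y values: 6, 17 (2 points).
  x = 10: rhs = 16, matching y values: 4, 19 (2 points).
  x = 11: rhs = 10, matching y values: none (0 points).
  x = 12: rhs = 1, matching y values: 1, 22 (2 points).
  x = 13: rhs = 18, matching y values: 8, 15 (2 points).
  x = 14: rhs = 21, matching y values: none (0 points).
  x = 15: rhs = 16, matching y values: 4, 19 (2 points).
  x = 16: rhs = 9, matching y values: 3, 20 (2 points).
  x = 17: rhs = 6, matching y values: 11, 12 (2 points).
  x = 18: rhs = 13, matching y values: 6, 17 (2 points).
  x = 19: rhs = 13, matching y values: 6, 17 (2 points).
  x = 20: rhs = 12, matching y values: 9, 14 (2 points).
  x = 21: rhs = 16, matching y values: 4, 19 (2 points).
  x = 22: rhs = 8, matching y values: 10, 13 (2 points).
Total affine count: 32.
Full point count |E(F_23)| = 32 + 1 = 33.
Hasse bound: |33 − (23+1)| = |9| = 9 ≤ 2√23 ≈ 9.5917 ✓.


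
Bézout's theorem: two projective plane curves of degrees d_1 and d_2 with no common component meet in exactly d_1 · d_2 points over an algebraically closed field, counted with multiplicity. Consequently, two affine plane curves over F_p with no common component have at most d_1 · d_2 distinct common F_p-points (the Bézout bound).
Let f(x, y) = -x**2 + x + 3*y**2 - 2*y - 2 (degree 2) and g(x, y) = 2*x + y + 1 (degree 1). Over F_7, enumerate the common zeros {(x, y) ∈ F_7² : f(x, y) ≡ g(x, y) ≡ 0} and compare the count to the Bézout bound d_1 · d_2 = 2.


Common zeros: ∅; count = 0; Bézout bound = 2.

deg(f) = 2, deg(g) = 1, so Bézout bound = 2.
Scan x ∈ F_7. For each x, list the y ∈ F_7 with f(x, y) ≡ 0 and those with g(x, y) ≡ 0 (mod 7); the common zeros in that column are the intersection.
  x = 0: f ≡ 0 at y ∈ {5}; g ≡ 0 at y ∈ {6}; common: ∅.
  x = 1: f ≡ 0 at y ∈ {5}; g ≡ 0 at y ∈ {4}; common: ∅.
  x = 2: f ≡ 0 at y ∈ ∅; g ≡ 0 at y ∈ {2}; common: ∅.
  x = 3: f ≡ 0 at y ∈ {1, 2}; g ≡ 0 at y ∈ {0}; common: ∅.
  x = 4: f ≡ 0 at y ∈ {0, 3}; g ≡ 0 at y ∈ {5}; common: ∅.
  x = 5: f ≡ 0 at y ∈ {1, 2}; g ≡ 0 at y ∈ {3}; common: ∅.
  x = 6: f ≡ 0 at y ∈ ∅; g ≡ 0 at y ∈ {1}; common: ∅.
Collecting: common zeros = ∅, so the count is 0.
Comparison with the Bézout bound: 0 ≤ 2 = deg(f)·deg(g), as expected for curves with no common component (the affine F_7-count falls short of the bound because intersections may lie at infinity, over extension fields, or carry multiplicity).


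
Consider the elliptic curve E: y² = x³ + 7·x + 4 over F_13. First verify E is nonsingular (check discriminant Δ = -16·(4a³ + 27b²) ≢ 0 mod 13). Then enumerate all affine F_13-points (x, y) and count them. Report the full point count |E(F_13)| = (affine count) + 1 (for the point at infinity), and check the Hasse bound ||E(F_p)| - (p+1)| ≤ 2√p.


Affine points = {(0, 2), (0, 11), (1, 5), (1, 8), (2, 0), (3, 0), (8, 0), (9, 4), (9, 9), (12, 3), (12, 10)}; affine count = 11; |E(F_13)| = 12.

Discriminant check: Δ ∝ 4a³ + 27b² = 4·7³ + 27·4² = 4·343 + 27·16 ≡ 10 (mod 13). Nonzero ⇒ E is nonsingular.
For each x ∈ F_13, compute rhs = x³ + 7·x + 4 mod 13, then count y ∈ F_13 with y² ≡ rhs.
  x = 0: rhs = 4, matching y values: 2, 11 (2 points).
  x = 1: rhs = 12, matching y values: 5, 8 (2 points).
  x = 2: rhs = 0, matching y values: 0 (1 points).
  x = 3: rhs = 0, matching y values: 0 (1 points).
  x = 4: rhs = 5, matching y values: none (0 points).
  x = 5: rhs = 8, matching y values: none (0 points).
  x = 6: rhs = 2, matching y values: none (0 points).
  x = 7: rhs = 6, matching y values: none (0 points).
  x = 8: rhs = 0, matching y values: 0 (1 points).
  x = 9: rhs = 3, matching y values: 4, 9 (2 points).
  x = 10: rhs = 8, matching y values: none (0 points).
  x = 11: rhs = 8, matching y values: none (0 points).
  x = 12: rhs = 9, matching y values: 3, 10 (2 points).
Total affine count: 11.
Full point count |E(F_13)| = 11 + 1 = 12.
Hasse bound: |12 − (13+1)| = |-2| = 2 ≤ 2√13 ≈ 7.2111 ✓.


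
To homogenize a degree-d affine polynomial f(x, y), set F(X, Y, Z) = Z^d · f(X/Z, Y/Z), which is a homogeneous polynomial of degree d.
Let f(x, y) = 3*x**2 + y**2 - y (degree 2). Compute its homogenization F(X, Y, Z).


F(X, Y, Z) = 3*X**2 + Y**2 - Y*Z

deg(f) = 2.
Substitute x = X/Z, y = Y/Z into f, then multiply by Z^2.
  monomial 3·x^2·y^0 ↦ 3·X^2·Y^0·Z^0.
  monomial 1·x^0·y^2 ↦ 1·X^0·Y^2·Z^0.
  monomial -1·x^0·y^1 ↦ -1·X^0·Y^1·Z^1.
Collecting: F(X, Y, Z) = 3*X**2 + Y**2 - Y*Z.


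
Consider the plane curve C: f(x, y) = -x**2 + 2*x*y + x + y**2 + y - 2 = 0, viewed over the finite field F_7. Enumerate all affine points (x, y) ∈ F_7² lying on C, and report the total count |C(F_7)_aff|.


Affine F_7-points: {(0, 1), (0, 5), (3, 1), (3, 6), (4, 0), (4, 5)}; count = 6.

For each of the 49 pairs (x, y) ∈ F_7², evaluate f(x, y) mod 7. Record the zeros.
  x = 0: [0↦5, 1↦0, 2↦4, 3↦3, 4↦4, 5↦0, 6↦5]  zeros at y ∈ {1, 5}
  x = 1: [0↦5, 1↦2, 2↦1, 3↦2, 4↦5, 5↦3, 6↦3]  zeros at y ∈ ∅
  x = 2: [0↦3, 1↦2, 2↦3, 3↦6, 4↦4, 5↦4, 6↦6]  zeros at y ∈ ∅
  x = 3: [0↦6, 1↦0, 2↦3, 3↦1, 4↦1, 5↦3, 6↦0]  zeros at y ∈ {1, 6}
  x = 4: [0↦0, 1↦3, 2↦1, 3↦1, 4↦3, 5↦0, 6↦6]  zeros at y ∈ {0, 5}
  x = 5: [0↦6, 1↦4, 2↦4, 3↦6, 4↦3, 5↦2, 6↦3]  zeros at y ∈ ∅
  x = 6: [0↦3, 1↦3, 2↦5, 3↦2, 4↦1, 5↦2, 6↦5]  zeros at y ∈ ∅
Collecting zeros: affine points = {(0, 1), (0, 5), (3, 1), (3, 6), (4, 0), (4, 5)}.
Total count |C(F_7)_aff| = 6.


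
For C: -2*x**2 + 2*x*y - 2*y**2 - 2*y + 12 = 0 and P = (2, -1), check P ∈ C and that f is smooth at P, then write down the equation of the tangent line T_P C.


Tangent line at P: -10*x + 6*y + 26 = 0.

Step 1: f(2, -1) = 0, so P lies on C.
Step 2: partial derivatives
  f_x(x, y) = -4*x + 2*y, f_y(x, y) = 2*x - 4*y - 2.
  f_x(P) = -10, f_y(P) = 6 (gradient nonzero, so P is smooth).
Step 3: tangent line at P: -10·(x − 2) + 6·(y − -1) = 0.
Expanding: -10*x + 6*y + 26 = 0.


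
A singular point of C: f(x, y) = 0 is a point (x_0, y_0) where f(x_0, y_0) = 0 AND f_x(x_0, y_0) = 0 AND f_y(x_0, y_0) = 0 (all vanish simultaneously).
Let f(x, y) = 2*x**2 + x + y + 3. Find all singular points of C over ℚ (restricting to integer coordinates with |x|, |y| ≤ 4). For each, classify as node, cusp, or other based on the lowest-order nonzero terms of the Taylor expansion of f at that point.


No singular points in the scanned grid; C is smooth there.

Compute partial derivatives:
  f_x = 4*x + 1.
  f_y = 1.
f_y = 1 is a nonzero constant, so f_y never vanishes: no point (x, y) can satisfy f = f_x = f_y = 0. In particular no (x, y) ∈ {−4, ..., 4}² is singular; the curve is smooth.


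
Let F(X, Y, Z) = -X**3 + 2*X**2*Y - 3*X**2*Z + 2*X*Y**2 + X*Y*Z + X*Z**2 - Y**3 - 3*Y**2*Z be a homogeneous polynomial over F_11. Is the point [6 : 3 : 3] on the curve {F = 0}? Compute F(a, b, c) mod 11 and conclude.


F(6,3,3) ≡ 4 (mod 11); P is NOT on the curve.

Evaluate F(6, 3, 3) term-by-term (mod 11).
  -X**3 ↦ -1·216·1·1 = -216
  2*X**2*Y ↦ 2·36·3·1 = 216
  -3*X**2*Z ↦ -3·36·1·3 = -324
  2*X*Y**2 ↦ 2·6·9·1 = 108
  X*Y*Z ↦ 1·6·3·3 = 54
  X*Z**2 ↦ 1·6·1·9 = 54
  -Y**3 ↦ -1·1·27·1 = -27
  -3*Y**2*Z ↦ -3·1·9·3 = -81
Sum: F(6, 3, 3) = (-216) + (216) + (-324) + (108) + (54) + (54) + (-27) + (-81) = -216.
Reducing mod 11: -216 ≡ 4 (mod 11).
Since F(a, b, c) ≡ 4 ≠ 0 (mod 11), P does NOT lie on the curve.


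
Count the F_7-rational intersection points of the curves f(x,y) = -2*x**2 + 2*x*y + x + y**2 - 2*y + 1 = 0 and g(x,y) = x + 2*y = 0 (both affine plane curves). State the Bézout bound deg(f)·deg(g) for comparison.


Common zeros: {(4, 5), (5, 1)}; count = 2; Bézout bound = 2.

deg(f) = 2, deg(g) = 1, so Bézout bound = 2.
Scan x ∈ F_7. For each x, list the y ∈ F_7 with f(x, y) ≡ 0 and those with g(x, y) ≡ 0 (mod 7); the common zeros in that column are the intersection.
  x = 0: f ≡ 0 at y ∈ {1}; g ≡ 0 at y ∈ {0}; common: ∅.
  x = 1: f ≡ 0 at y ∈ {0}; g ≡ 0 at y ∈ {3}; common: ∅.
  x = 2: f ≡ 0 at y ∈ ∅; g ≡ 0 at y ∈ {6}; common: ∅.
  x = 3: f ≡ 0 at y ∈ {0, 3}; g ≡ 0 at y ∈ {2}; common: ∅.
  x = 4: f ≡ 0 at y ∈ {3, 5}; g ≡ 0 at y ∈ {5}; common: {5}.
  x = 5: f ≡ 0 at y ∈ {1, 5}; g ≡ 0 at y ∈ {1}; common: {1}.
  x = 6: f ≡ 0 at y ∈ ∅; g ≡ 0 at y ∈ {4}; common: ∅.
Collecting: common zeros = {(4, 5), (5, 1)}, so the count is 2.
Comparison with the Bézout bound: 2 ≤ 2 = deg(f)·deg(g), as expected for curves with no common component (the bound is attained).


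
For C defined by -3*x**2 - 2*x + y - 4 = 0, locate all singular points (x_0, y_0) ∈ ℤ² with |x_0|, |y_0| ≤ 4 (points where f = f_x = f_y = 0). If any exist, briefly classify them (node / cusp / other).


No singular points in the scanned grid; C is smooth there.

Compute partial derivatives:
  f_x = -6*x - 2.
  f_y = 1.
f_y = 1 is a nonzero constant, so f_y never vanishes: no point (x, y) can satisfy f = f_x = f_y = 0. In particular no (x, y) ∈ {−4, ..., 4}² is singular; the curve is smooth.


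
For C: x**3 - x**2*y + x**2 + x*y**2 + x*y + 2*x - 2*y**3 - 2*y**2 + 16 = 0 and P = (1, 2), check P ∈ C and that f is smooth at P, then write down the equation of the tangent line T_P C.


Tangent line at P: 9*x - 28*y + 47 = 0.

Step 1: f(1, 2) = 0, so P lies on C.
Step 2: partial derivatives
  f_x(x, y) = 3*x**2 - 2*x*y + 2*x + y**2 + y + 2, f_y(x, y) = -x**2 + 2*x*y + x - 6*y**2 - 4*y.
  f_x(P) = 9, f_y(P) = -28 (gradient nonzero, so P is smooth).
Step 3: tangent line at P: 9·(x − 1) + -28·(y − 2) = 0.
Expanding: 9*x - 28*y + 47 = 0.


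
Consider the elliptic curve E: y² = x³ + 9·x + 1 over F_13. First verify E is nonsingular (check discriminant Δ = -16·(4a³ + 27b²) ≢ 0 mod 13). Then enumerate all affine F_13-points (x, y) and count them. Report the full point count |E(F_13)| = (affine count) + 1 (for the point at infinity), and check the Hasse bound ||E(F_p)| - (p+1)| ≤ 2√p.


Affine points = {(0, 1), (0, 12), (2, 1), (2, 12), (3, 4), (3, 9), (4, 6), (4, 7), (7, 2), (7, 11), (8, 0), (10, 5), (10, 8), (11, 1), (11, 12), (12, 2), (12, 11)}; affine count = 17; |E(F_13)| = 18.

Discriminant check: Δ ∝ 4a³ + 27b² = 4·9³ + 27·1² = 4·729 + 27·1 ≡ 5 (mod 13). Nonzero ⇒ E is nonsingular.
For each x ∈ F_13, compute rhs = x³ + 9·x + 1 mod 13, then count y ∈ F_13 with y² ≡ rhs.
  x = 0: rhs = 1, matching y values: 1, 12 (2 points).
  x = 1: rhs = 11, matching y values: none (0 points).
  x = 2: rhs = 1, matching y values: 1, 12 (2 points).
  x = 3: rhs = 3, matching y values: 4, 9 (2 points).
  x = 4: rhs = 10, matching y values: 6, 7 (2 points).
  x = 5: rhs = 2, matching y values: none (0 points).
  x = 6: rhs = 11, matching y values: none (0 points).
  x = 7: rhs = 4, matching y values: 2, 11 (2 points).
  x = 8: rhs = 0, matching y values: 0 (1 points).
  x = 9: rhs = 5, matching y values: none (0 points).
  x = 10: rhs = 12, matching y values: 5, 8 (2 points).
  x = 11: rhs = 1, matching y values: 1, 12 (2 points).
  x = 12: rhs = 4, matching y values: 2, 11 (2 points).
Total affine count: 17.
Full point count |E(F_13)| = 17 + 1 = 18.
Hasse bound: |18 − (13+1)| = |4| = 4 ≤ 2√13 ≈ 7.2111 ✓.
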